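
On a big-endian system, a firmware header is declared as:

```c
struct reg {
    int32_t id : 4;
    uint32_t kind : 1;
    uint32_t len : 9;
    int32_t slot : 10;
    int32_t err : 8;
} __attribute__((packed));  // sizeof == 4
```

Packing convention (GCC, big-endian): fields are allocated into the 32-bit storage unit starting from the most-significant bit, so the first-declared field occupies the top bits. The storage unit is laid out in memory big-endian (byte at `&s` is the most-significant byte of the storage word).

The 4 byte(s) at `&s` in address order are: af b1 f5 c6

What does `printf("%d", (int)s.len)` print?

492

[0]=0xaf [1]=0xb1 [2]=0xf5 [3]=0xc6 (big-endian) → word 0xafb1f5c6
id [28+:4] = (word>>28) & 0xf = 10
kind [27+:1] = (word>>27) & 0x1 = 1
len [18+:9] = (word>>18) & 0x1ff = 492  ←
slot [8+:10] = (word>>8) & 0x3ff = 501
err [0+:8] = (word>>0) & 0xff = 198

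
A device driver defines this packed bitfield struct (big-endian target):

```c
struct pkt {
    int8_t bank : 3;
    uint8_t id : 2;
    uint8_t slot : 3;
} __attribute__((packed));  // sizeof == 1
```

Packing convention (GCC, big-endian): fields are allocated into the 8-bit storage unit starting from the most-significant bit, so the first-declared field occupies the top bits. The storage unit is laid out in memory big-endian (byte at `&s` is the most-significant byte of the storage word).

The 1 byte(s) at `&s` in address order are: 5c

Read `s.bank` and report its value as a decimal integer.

2

[0]=0x5c (big-endian) → word 0x5c
bank:3 @ bit 5 → (0x5c>>5)&0x7 = 0x2  ←
id:2 @ bit 3 → (0x5c>>3)&0x3 = 0x3
slot:3 @ bit 0 → (0x5c>>0)&0x7 = 0x4
bank signed 3b, MSB=0: value = 2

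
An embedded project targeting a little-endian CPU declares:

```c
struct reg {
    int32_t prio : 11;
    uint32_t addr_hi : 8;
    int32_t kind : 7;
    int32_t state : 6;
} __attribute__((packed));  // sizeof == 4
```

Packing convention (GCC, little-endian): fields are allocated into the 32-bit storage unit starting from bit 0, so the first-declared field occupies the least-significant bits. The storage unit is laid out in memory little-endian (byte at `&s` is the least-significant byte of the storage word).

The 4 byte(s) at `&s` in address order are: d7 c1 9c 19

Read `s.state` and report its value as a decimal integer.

[0]=0xd7 [1]=0xc1 [2]=0x9c [3]=0x19 (little-endian) → word 0x199cc1d7
prio [0+:11] = (word>>0) & 0x7ff = 471
addr_hi [11+:8] = (word>>11) & 0xff = 152
kind [19+:7] = (word>>19) & 0x7f = 51
state [26+:6] = (word>>26) & 0x3f = 6  ←
state signed 6b, MSB=0: value = 6

6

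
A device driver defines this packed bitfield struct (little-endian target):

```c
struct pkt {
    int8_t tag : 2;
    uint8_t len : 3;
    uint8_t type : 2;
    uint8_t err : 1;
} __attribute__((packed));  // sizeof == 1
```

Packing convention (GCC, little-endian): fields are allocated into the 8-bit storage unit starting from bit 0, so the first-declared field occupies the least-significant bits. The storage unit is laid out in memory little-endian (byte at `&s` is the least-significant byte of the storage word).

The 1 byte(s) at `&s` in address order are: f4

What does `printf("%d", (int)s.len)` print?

[0]=0xf4 (little-endian) → word 0xf4
tag:2 @ bit 0 → (0xf4>>0)&0x3 = 0x0
len:3 @ bit 2 → (0xf4>>2)&0x7 = 0x5  ←
type:2 @ bit 5 → (0xf4>>5)&0x3 = 0x3
err:1 @ bit 7 → (0xf4>>7)&0x1 = 0x1

5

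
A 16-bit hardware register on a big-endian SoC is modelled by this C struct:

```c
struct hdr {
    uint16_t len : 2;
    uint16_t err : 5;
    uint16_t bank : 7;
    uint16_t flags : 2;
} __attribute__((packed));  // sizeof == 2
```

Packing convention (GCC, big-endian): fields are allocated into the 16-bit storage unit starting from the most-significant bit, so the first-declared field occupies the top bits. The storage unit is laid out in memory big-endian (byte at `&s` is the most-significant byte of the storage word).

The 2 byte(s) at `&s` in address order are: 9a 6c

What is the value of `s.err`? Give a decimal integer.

13

[0]=0x9a [1]=0x6c (big-endian) → word 0x9a6c
len [14+:2] = (word>>14) & 0x3 = 2
err [9+:5] = (word>>9) & 0x1f = 13  ←
bank [2+:7] = (word>>2) & 0x7f = 27
flags [0+:2] = (word>>0) & 0x3 = 0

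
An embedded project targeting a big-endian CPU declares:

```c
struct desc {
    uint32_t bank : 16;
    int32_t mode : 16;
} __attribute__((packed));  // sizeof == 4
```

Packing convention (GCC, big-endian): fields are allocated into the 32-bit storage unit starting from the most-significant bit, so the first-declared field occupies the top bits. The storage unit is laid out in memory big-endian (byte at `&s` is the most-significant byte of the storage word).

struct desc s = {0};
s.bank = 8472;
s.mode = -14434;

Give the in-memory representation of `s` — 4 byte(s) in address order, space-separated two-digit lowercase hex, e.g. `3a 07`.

21 18 c7 9e

bank (16b) val=8472 bits=0x2118 at bit 16: 0x21180000
mode (16b) val=-14434 bits=0xc79e at bit 0: 0x2118c79e
word = 0x2118c79e → big-endian bytes:
  [0]=0x21  [1]=0x18  [2]=0xc7  [3]=0x9e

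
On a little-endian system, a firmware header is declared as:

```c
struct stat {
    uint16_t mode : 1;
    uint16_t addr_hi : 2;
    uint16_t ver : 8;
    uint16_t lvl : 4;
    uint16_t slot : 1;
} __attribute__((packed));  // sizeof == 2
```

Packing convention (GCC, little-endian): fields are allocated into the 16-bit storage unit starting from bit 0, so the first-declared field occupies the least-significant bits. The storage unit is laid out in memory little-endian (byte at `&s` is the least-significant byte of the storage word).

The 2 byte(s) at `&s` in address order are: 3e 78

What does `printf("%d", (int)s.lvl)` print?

15

[0]=0x3e [1]=0x78 (little-endian) → word 0x783e
mode:1 @ bit 0 → (0x783e>>0)&0x1 = 0x0
addr_hi:2 @ bit 1 → (0x783e>>1)&0x3 = 0x3
ver:8 @ bit 3 → (0x783e>>3)&0xff = 0x7
lvl:4 @ bit 11 → (0x783e>>11)&0xf = 0xf  ←
slot:1 @ bit 15 → (0x783e>>15)&0x1 = 0x0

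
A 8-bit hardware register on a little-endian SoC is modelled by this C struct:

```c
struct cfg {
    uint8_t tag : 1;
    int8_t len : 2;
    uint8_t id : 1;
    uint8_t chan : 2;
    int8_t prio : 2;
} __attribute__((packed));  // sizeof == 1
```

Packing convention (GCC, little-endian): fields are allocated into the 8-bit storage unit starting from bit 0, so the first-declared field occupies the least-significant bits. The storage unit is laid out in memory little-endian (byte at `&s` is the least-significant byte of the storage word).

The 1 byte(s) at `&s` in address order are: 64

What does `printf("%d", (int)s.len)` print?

[0]=0x64 (little-endian) → word 0x64
tag [0+:1] = (word>>0) & 0x1 = 0
len [1+:2] = (word>>1) & 0x3 = 2  ←
id [3+:1] = (word>>3) & 0x1 = 0
chan [4+:2] = (word>>4) & 0x3 = 2
prio [6+:2] = (word>>6) & 0x3 = 1
len signed 2b, MSB=1: 2 - 4 = -2

-2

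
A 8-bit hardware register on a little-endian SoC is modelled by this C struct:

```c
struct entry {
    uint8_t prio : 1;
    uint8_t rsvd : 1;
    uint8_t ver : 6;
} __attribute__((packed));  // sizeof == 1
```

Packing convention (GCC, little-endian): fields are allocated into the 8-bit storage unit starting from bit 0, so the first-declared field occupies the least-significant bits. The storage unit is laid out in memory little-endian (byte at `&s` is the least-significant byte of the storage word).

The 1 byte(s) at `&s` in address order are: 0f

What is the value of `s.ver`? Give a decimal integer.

3

[0]=0x0f (little-endian) → word 0x0f
prio [0+:1] = (word>>0) & 0x1 = 1
rsvd [1+:1] = (word>>1) & 0x1 = 1
ver [2+:6] = (word>>2) & 0x3f = 3  ←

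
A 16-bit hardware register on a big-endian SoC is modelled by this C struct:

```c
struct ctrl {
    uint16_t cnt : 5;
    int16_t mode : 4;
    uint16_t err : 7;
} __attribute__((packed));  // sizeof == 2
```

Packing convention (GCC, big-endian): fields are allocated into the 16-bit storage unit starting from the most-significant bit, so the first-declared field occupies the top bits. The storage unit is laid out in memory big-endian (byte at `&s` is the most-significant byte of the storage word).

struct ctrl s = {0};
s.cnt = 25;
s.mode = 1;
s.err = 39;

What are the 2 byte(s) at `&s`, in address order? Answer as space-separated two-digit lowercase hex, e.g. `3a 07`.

c8 a7

cnt (5b) val=25 bits=0x19 at bit 11: 0xc800
mode (4b) val=1 bits=0x1 at bit 7: 0xc880
err (7b) val=39 bits=0x27 at bit 0: 0xc8a7
word = 0xc8a7 → big-endian bytes:
  [0]=0xc8  [1]=0xa7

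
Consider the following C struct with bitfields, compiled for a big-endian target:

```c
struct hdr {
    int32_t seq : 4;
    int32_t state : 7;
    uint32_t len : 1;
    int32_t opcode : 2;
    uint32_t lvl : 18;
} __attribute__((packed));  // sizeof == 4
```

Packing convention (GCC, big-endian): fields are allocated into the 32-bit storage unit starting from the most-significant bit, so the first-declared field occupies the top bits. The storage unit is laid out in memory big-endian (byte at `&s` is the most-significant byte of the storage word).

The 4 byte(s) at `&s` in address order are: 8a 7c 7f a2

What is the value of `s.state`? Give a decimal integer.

-45

[0]=0x8a [1]=0x7c [2]=0x7f [3]=0xa2 (big-endian) → word 0x8a7c7fa2
seq:4 @ bit 28 → (0x8a7c7fa2>>28)&0xf = 0x8
state:7 @ bit 21 → (0x8a7c7fa2>>21)&0x7f = 0x53  ←
len:1 @ bit 20 → (0x8a7c7fa2>>20)&0x1 = 0x1
opcode:2 @ bit 18 → (0x8a7c7fa2>>18)&0x3 = 0x3
lvl:18 @ bit 0 → (0x8a7c7fa2>>0)&0x3ffff = 0x7fa2
state signed 7b, MSB=1: 83 - 128 = -45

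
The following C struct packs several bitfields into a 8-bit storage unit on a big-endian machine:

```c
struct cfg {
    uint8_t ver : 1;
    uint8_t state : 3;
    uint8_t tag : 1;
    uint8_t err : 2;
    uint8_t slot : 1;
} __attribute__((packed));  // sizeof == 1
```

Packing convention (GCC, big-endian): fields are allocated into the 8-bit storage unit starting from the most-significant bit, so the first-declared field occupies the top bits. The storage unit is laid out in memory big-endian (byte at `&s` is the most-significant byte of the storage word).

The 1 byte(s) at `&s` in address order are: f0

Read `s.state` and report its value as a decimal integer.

[0]=0xf0 (big-endian) → word 0xf0
ver [7+:1] = (word>>7) & 0x1 = 1
state [4+:3] = (word>>4) & 0x7 = 7  ←
tag [3+:1] = (word>>3) & 0x1 = 0
err [1+:2] = (word>>1) & 0x3 = 0
slot [0+:1] = (word>>0) & 0x1 = 0

7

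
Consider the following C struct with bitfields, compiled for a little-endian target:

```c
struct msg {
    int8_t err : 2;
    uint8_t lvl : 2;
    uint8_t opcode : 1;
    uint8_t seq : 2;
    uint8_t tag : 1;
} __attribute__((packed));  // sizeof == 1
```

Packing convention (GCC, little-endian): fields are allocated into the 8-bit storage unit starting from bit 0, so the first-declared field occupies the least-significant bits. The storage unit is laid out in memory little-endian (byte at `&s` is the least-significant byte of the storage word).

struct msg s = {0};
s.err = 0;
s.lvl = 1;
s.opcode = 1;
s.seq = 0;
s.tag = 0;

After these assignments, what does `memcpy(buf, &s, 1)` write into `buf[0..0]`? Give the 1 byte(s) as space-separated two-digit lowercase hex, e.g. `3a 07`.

14

err:2 = 0 → 0x0 << 0 → word 0x00
lvl:2 = 1 → 0x1 << 2 → word 0x04
opcode:1 = 1 → 0x1 << 4 → word 0x14
seq:2 = 0 → 0x0 << 5 → word 0x14
tag:1 = 0 → 0x0 << 7 → word 0x14
word = 0x14 → little-endian bytes:
  [0]=0x14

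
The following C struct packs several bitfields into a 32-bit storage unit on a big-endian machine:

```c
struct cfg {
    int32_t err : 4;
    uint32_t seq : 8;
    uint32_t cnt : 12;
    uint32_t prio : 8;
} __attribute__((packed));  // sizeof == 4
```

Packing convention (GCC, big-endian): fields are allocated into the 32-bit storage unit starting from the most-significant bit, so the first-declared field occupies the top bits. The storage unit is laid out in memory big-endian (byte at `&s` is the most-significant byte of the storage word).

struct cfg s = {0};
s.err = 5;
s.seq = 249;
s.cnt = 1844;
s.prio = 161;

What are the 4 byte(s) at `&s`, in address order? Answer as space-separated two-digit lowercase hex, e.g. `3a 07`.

5f 97 34 a1

err (4b) val=5 bits=0x5 at bit 28: 0x50000000
seq (8b) val=249 bits=0xf9 at bit 20: 0x5f900000
cnt (12b) val=1844 bits=0x734 at bit 8: 0x5f973400
prio (8b) val=161 bits=0xa1 at bit 0: 0x5f9734a1
word = 0x5f9734a1 → big-endian bytes:
  [0]=0x5f  [1]=0x97  [2]=0x34  [3]=0xa1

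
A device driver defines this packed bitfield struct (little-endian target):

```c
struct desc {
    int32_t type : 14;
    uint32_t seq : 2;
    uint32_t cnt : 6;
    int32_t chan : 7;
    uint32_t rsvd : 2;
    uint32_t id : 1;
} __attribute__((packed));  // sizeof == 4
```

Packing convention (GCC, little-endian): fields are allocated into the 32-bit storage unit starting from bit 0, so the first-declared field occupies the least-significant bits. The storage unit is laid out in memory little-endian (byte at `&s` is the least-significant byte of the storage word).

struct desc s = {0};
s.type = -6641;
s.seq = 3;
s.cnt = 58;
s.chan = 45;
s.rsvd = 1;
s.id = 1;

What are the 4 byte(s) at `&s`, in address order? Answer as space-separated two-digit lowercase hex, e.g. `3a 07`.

0f e6 7a ab

[0+:14] type=-6641 & 0x3fff = 0x260f; word=0x0000260f
[14+:2] seq=3 & 0x3 = 0x3; word=0x0000e60f
[16+:6] cnt=58 & 0x3f = 0x3a; word=0x003ae60f
[22+:7] chan=45 & 0x7f = 0x2d; word=0x0b7ae60f
[29+:2] rsvd=1 & 0x3 = 0x1; word=0x2b7ae60f
[31+:1] id=1 & 0x1 = 0x1; word=0xab7ae60f
word = 0xab7ae60f → little-endian bytes:
  [0]=0x0f  [1]=0xe6  [2]=0x7a  [3]=0xab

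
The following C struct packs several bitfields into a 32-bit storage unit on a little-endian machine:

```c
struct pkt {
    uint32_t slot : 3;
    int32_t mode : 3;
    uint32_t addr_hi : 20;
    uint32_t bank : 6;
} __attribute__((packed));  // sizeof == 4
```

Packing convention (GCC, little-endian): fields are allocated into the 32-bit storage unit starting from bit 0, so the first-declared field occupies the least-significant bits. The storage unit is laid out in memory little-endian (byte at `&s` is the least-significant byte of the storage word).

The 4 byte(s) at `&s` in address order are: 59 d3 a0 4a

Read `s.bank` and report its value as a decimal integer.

18

[0]=0x59 [1]=0xd3 [2]=0xa0 [3]=0x4a (little-endian) → word 0x4aa0d359
slot [0+:3] = (word>>0) & 0x7 = 1
mode [3+:3] = (word>>3) & 0x7 = 3
addr_hi [6+:20] = (word>>6) & 0xfffff = 688973
bank [26+:6] = (word>>26) & 0x3f = 18  ←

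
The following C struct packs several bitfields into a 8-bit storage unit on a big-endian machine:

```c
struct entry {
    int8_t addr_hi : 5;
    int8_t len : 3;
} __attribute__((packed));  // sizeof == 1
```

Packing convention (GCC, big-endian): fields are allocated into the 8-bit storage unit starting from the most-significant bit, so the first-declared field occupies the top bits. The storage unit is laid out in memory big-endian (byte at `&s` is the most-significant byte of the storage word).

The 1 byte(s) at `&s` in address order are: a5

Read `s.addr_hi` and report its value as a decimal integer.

[0]=0xa5 (big-endian) → word 0xa5
addr_hi:5 @ bit 3 → (0xa5>>3)&0x1f = 0x14  ←
len:3 @ bit 0 → (0xa5>>0)&0x7 = 0x5
addr_hi signed 5b, MSB=1: 20 - 32 = -12

-12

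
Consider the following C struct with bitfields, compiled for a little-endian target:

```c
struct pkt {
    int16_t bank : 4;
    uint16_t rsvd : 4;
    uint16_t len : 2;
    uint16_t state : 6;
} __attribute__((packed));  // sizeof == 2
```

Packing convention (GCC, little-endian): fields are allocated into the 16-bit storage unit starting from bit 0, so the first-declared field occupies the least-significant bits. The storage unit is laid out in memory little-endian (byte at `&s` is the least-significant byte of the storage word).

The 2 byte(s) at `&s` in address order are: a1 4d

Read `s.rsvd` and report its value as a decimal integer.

10

[0]=0xa1 [1]=0x4d (little-endian) → word 0x4da1
bank:4 @ bit 0 → (0x4da1>>0)&0xf = 0x1
rsvd:4 @ bit 4 → (0x4da1>>4)&0xf = 0xa  ←
len:2 @ bit 8 → (0x4da1>>8)&0x3 = 0x1
state:6 @ bit 10 → (0x4da1>>10)&0x3f = 0x13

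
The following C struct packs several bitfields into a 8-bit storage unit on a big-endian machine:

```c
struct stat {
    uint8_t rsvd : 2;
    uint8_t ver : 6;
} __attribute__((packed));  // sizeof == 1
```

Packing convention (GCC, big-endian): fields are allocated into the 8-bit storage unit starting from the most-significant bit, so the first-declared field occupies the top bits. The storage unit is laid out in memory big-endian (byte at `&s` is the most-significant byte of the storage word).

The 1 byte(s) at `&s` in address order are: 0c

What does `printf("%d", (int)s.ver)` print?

[0]=0x0c (big-endian) → word 0x0c
rsvd [6+:2] = (word>>6) & 0x3 = 0
ver [0+:6] = (word>>0) & 0x3f = 12  ←

12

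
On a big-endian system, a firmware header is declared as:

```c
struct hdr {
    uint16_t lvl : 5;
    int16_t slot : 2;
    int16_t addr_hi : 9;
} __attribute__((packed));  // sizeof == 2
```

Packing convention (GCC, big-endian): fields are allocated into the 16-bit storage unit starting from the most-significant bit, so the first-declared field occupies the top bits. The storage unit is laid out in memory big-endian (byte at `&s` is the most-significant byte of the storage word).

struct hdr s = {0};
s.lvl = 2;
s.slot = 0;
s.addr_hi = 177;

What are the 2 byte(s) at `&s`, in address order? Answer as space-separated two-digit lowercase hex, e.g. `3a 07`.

10 b1

[11+:5] lvl=2 & 0x1f = 0x2; word=0x1000
[9+:2] slot=0 & 0x3 = 0x0; word=0x1000
[0+:9] addr_hi=177 & 0x1ff = 0xb1; word=0x10b1
word = 0x10b1 → big-endian bytes:
  [0]=0x10  [1]=0xb1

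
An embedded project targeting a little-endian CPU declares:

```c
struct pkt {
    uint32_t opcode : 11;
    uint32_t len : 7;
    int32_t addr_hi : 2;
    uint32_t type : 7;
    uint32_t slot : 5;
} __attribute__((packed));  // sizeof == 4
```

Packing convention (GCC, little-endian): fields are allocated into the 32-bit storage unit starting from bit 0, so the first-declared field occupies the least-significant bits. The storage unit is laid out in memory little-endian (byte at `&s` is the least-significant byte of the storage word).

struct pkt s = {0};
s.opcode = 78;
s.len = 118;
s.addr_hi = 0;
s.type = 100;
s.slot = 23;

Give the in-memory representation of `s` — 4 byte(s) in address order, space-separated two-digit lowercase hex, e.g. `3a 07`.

4e b0 43 be

opcode:11 = 78 → 0x4e << 0 → word 0x0000004e
len:7 = 118 → 0x76 << 11 → word 0x0003b04e
addr_hi:2 = 0 → 0x0 << 18 → word 0x0003b04e
type:7 = 100 → 0x64 << 20 → word 0x0643b04e
slot:5 = 23 → 0x17 << 27 → word 0xbe43b04e
word = 0xbe43b04e → little-endian bytes:
  [0]=0x4e  [1]=0xb0  [2]=0x43  [3]=0xbe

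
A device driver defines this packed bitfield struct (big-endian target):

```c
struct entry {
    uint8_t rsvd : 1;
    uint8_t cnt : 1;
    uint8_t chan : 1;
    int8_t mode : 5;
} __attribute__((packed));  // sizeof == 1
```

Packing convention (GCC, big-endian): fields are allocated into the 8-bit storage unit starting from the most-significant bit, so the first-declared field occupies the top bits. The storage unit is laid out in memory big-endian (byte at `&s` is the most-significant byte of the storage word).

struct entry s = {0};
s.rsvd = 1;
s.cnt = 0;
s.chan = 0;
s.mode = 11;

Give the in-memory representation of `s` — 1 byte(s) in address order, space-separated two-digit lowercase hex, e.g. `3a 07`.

[7+:1] rsvd=1 & 0x1 = 0x1; word=0x80
[6+:1] cnt=0 & 0x1 = 0x0; word=0x80
[5+:1] chan=0 & 0x1 = 0x0; word=0x80
[0+:5] mode=11 & 0x1f = 0xb; word=0x8b
word = 0x8b → big-endian bytes:
  [0]=0x8b

8b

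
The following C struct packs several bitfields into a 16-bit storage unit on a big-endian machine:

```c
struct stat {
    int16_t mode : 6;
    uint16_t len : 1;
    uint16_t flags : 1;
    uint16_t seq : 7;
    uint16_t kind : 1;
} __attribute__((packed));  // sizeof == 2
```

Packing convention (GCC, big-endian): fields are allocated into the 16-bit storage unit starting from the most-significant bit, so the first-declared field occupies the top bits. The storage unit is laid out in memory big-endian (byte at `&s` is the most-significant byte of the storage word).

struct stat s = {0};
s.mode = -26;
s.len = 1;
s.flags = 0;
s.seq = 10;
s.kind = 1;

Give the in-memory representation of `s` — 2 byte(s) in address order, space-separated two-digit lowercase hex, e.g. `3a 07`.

9a 15

mode:6 = -26 → 0x26 << 10 → word 0x9800
len:1 = 1 → 0x1 << 9 → word 0x9a00
flags:1 = 0 → 0x0 << 8 → word 0x9a00
seq:7 = 10 → 0xa << 1 → word 0x9a14
kind:1 = 1 → 0x1 << 0 → word 0x9a15
word = 0x9a15 → big-endian bytes:
  [0]=0x9a  [1]=0x15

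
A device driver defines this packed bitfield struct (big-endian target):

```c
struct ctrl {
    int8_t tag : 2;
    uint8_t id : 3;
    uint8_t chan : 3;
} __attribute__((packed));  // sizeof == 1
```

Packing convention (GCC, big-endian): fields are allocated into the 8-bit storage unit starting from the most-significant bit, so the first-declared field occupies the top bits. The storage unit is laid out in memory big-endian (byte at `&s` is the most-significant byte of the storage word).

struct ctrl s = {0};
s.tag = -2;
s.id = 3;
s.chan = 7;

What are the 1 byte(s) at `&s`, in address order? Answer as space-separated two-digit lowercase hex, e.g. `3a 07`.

9f

tag (2b) val=-2 bits=0x2 at bit 6: 0x80
id (3b) val=3 bits=0x3 at bit 3: 0x98
chan (3b) val=7 bits=0x7 at bit 0: 0x9f
word = 0x9f → big-endian bytes:
  [0]=0x9f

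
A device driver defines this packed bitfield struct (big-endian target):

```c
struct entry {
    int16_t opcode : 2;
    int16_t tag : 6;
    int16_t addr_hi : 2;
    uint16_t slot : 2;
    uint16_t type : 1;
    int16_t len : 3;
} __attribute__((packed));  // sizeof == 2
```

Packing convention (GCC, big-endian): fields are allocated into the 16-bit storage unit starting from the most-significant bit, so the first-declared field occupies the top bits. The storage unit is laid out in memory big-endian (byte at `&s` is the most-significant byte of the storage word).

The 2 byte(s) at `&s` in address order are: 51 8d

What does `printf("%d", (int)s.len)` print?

-3

[0]=0x51 [1]=0x8d (big-endian) → word 0x518d
opcode:2 @ bit 14 → (0x518d>>14)&0x3 = 0x1
tag:6 @ bit 8 → (0x518d>>8)&0x3f = 0x11
addr_hi:2 @ bit 6 → (0x518d>>6)&0x3 = 0x2
slot:2 @ bit 4 → (0x518d>>4)&0x3 = 0x0
type:1 @ bit 3 → (0x518d>>3)&0x1 = 0x1
len:3 @ bit 0 → (0x518d>>0)&0x7 = 0x5  ←
len signed 3b, MSB=1: 5 - 8 = -3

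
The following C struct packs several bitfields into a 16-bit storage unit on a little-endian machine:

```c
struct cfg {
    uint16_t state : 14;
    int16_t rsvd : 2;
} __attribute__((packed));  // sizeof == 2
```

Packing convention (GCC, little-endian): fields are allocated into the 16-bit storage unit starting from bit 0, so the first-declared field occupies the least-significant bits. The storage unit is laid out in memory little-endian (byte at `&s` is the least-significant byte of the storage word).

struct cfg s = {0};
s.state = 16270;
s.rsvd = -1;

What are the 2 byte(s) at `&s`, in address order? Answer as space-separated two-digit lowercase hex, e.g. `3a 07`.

8e ff

[0+:14] state=16270 & 0x3fff = 0x3f8e; word=0x3f8e
[14+:2] rsvd=-1 & 0x3 = 0x3; word=0xff8e
word = 0xff8e → little-endian bytes:
  [0]=0x8e  [1]=0xff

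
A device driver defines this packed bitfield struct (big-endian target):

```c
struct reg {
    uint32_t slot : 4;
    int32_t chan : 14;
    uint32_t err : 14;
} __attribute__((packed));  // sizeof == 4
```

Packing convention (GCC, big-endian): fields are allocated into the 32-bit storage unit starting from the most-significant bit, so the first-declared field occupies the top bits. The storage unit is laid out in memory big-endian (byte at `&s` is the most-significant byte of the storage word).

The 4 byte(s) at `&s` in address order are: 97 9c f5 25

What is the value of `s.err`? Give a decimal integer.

13605

[0]=0x97 [1]=0x9c [2]=0xf5 [3]=0x25 (big-endian) → word 0x979cf525
slot:4 @ bit 28 → (0x979cf525>>28)&0xf = 0x9
chan:14 @ bit 14 → (0x979cf525>>14)&0x3fff = 0x1e73
err:14 @ bit 0 → (0x979cf525>>0)&0x3fff = 0x3525  ←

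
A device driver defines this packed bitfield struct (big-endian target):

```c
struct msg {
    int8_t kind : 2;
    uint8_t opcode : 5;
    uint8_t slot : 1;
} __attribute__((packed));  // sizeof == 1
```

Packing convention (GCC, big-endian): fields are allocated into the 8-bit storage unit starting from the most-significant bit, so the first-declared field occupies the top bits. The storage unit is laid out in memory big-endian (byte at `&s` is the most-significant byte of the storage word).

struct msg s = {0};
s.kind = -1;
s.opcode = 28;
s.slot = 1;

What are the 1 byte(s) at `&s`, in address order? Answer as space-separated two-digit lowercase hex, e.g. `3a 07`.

kind:2 = -1 → 0x3 << 6 → word 0xc0
opcode:5 = 28 → 0x1c << 1 → word 0xf8
slot:1 = 1 → 0x1 << 0 → word 0xf9
word = 0xf9 → big-endian bytes:
  [0]=0xf9

f9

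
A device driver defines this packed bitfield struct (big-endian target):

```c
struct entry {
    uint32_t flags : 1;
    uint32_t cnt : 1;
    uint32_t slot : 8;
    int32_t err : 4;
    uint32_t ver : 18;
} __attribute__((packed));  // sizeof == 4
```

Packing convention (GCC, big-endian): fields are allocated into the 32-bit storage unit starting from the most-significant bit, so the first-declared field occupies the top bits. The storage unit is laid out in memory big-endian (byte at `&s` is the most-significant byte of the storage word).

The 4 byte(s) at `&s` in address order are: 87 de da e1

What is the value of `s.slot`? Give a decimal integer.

31

[0]=0x87 [1]=0xde [2]=0xda [3]=0xe1 (big-endian) → word 0x87dedae1
flags:1 @ bit 31 → (0x87dedae1>>31)&0x1 = 0x1
cnt:1 @ bit 30 → (0x87dedae1>>30)&0x1 = 0x0
slot:8 @ bit 22 → (0x87dedae1>>22)&0xff = 0x1f  ←
err:4 @ bit 18 → (0x87dedae1>>18)&0xf = 0x7
ver:18 @ bit 0 → (0x87dedae1>>0)&0x3ffff = 0x2dae1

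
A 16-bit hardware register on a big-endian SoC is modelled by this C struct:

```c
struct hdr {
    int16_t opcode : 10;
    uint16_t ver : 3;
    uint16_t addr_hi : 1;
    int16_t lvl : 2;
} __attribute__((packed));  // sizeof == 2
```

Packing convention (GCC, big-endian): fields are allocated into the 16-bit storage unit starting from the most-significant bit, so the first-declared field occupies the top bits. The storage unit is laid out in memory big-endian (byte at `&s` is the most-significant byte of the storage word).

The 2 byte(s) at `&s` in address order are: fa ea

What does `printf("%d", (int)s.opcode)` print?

[0]=0xfa [1]=0xea (big-endian) → word 0xfaea
opcode [6+:10] = (word>>6) & 0x3ff = 1003  ←
ver [3+:3] = (word>>3) & 0x7 = 5
addr_hi [2+:1] = (word>>2) & 0x1 = 0
lvl [0+:2] = (word>>0) & 0x3 = 2
opcode signed 10b, MSB=1: 1003 - 1024 = -21

-21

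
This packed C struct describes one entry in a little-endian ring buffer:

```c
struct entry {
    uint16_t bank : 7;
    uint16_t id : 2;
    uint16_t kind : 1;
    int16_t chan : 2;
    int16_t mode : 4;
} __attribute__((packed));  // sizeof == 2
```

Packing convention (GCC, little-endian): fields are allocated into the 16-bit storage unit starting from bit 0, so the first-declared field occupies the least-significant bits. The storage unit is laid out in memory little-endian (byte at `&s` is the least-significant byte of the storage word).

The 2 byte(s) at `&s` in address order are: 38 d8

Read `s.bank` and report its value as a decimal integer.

56

[0]=0x38 [1]=0xd8 (little-endian) → word 0xd838
bank:7 @ bit 0 → (0xd838>>0)&0x7f = 0x38  ←
id:2 @ bit 7 → (0xd838>>7)&0x3 = 0x0
kind:1 @ bit 9 → (0xd838>>9)&0x1 = 0x0
chan:2 @ bit 10 → (0xd838>>10)&0x3 = 0x2
mode:4 @ bit 12 → (0xd838>>12)&0xf = 0xd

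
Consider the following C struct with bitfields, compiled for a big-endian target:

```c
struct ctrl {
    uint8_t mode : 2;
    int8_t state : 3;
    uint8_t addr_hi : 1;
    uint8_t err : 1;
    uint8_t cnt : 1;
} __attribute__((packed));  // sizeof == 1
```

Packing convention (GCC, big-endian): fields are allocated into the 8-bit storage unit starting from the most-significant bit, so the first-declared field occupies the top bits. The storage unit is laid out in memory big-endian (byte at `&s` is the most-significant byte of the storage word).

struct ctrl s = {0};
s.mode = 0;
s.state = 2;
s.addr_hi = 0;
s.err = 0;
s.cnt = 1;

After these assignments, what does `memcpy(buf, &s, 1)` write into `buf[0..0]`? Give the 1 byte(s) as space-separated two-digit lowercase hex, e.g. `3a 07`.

[6+:2] mode=0 & 0x3 = 0x0; word=0x00
[3+:3] state=2 & 0x7 = 0x2; word=0x10
[2+:1] addr_hi=0 & 0x1 = 0x0; word=0x10
[1+:1] err=0 & 0x1 = 0x0; word=0x10
[0+:1] cnt=1 & 0x1 = 0x1; word=0x11
word = 0x11 → big-endian bytes:
  [0]=0x11

11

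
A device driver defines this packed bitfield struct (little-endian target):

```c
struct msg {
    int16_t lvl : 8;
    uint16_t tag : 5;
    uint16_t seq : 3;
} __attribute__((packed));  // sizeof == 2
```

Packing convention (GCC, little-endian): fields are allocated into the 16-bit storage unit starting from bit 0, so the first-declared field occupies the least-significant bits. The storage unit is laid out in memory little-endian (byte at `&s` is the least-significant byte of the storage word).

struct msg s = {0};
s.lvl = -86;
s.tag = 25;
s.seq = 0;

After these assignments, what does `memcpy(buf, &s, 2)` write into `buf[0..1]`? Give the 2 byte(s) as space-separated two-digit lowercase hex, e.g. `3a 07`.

aa 19

[0+:8] lvl=-86 & 0xff = 0xaa; word=0x00aa
[8+:5] tag=25 & 0x1f = 0x19; word=0x19aa
[13+:3] seq=0 & 0x7 = 0x0; word=0x19aa
word = 0x19aa → little-endian bytes:
  [0]=0xaa  [1]=0x19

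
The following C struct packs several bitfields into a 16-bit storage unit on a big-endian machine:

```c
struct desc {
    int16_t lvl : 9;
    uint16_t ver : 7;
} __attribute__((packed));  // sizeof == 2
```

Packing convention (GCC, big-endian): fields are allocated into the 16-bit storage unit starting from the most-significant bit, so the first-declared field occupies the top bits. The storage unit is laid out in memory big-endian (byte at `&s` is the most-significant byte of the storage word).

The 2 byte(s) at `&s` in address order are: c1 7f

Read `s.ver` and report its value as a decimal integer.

127

[0]=0xc1 [1]=0x7f (big-endian) → word 0xc17f
lvl:9 @ bit 7 → (0xc17f>>7)&0x1ff = 0x182
ver:7 @ bit 0 → (0xc17f>>0)&0x7f = 0x7f  ←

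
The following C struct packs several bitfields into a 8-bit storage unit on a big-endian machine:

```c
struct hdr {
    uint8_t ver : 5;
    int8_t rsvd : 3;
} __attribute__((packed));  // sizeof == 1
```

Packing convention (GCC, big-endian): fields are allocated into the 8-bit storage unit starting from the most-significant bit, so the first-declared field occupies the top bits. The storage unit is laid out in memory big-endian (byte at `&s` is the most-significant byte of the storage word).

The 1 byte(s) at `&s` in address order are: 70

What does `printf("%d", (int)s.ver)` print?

14

[0]=0x70 (big-endian) → word 0x70
ver:5 @ bit 3 → (0x70>>3)&0x1f = 0xe  ←
rsvd:3 @ bit 0 → (0x70>>0)&0x7 = 0x0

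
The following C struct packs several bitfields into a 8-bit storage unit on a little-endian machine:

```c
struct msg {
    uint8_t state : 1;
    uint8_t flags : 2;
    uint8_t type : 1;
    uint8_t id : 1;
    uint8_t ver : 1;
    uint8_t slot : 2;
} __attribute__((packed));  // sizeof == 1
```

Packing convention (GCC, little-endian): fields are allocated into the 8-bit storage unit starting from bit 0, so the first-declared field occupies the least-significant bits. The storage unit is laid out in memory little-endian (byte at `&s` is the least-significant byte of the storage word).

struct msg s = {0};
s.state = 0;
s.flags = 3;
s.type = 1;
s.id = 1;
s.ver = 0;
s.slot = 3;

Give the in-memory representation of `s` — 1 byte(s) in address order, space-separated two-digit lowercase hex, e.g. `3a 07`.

de

state:1 = 0 → 0x0 << 0 → word 0x00
flags:2 = 3 → 0x3 << 1 → word 0x06
type:1 = 1 → 0x1 << 3 → word 0x0e
id:1 = 1 → 0x1 << 4 → word 0x1e
ver:1 = 0 → 0x0 << 5 → word 0x1e
slot:2 = 3 → 0x3 << 6 → word 0xde
word = 0xde → little-endian bytes:
  [0]=0xde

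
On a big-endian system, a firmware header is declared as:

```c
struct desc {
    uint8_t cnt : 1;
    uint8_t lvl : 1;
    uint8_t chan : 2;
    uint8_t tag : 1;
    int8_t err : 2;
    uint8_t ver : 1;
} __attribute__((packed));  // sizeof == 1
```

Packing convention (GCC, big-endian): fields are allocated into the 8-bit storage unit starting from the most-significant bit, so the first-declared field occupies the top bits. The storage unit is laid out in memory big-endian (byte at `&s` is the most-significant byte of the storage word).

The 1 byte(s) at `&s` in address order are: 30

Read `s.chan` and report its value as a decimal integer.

3

[0]=0x30 (big-endian) → word 0x30
cnt [7+:1] = (word>>7) & 0x1 = 0
lvl [6+:1] = (word>>6) & 0x1 = 0
chan [4+:2] = (word>>4) & 0x3 = 3  ←
tag [3+:1] = (word>>3) & 0x1 = 0
err [1+:2] = (word>>1) & 0x3 = 0
ver [0+:1] = (word>>0) & 0x1 = 0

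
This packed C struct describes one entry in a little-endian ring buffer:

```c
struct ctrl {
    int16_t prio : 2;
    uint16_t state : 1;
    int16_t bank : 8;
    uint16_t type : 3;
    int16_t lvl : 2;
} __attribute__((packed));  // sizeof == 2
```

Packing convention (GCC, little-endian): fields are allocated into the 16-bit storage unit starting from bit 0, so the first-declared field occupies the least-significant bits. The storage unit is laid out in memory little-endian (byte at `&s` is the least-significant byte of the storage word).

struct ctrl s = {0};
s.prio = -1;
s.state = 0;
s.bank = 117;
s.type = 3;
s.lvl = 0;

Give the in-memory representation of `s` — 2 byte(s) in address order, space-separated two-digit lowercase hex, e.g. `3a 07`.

ab 1b

prio:2 = -1 → 0x3 << 0 → word 0x0003
state:1 = 0 → 0x0 << 2 → word 0x0003
bank:8 = 117 → 0x75 << 3 → word 0x03ab
type:3 = 3 → 0x3 << 11 → word 0x1bab
lvl:2 = 0 → 0x0 << 14 → word 0x1bab
word = 0x1bab → little-endian bytes:
  [0]=0xab  [1]=0x1b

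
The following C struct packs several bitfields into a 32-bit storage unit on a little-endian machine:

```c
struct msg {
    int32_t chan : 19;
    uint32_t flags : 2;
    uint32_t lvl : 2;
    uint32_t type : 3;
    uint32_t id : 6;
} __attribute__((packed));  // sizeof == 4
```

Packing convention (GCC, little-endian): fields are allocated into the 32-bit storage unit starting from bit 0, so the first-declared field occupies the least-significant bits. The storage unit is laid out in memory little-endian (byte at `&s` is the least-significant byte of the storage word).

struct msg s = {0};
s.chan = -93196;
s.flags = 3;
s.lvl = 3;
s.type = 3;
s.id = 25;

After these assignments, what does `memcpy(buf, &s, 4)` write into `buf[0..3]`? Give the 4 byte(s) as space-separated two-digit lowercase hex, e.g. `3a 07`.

f4 93 fe 65

[0+:19] chan=-93196 & 0x7ffff = 0x693f4; word=0x000693f4
[19+:2] flags=3 & 0x3 = 0x3; word=0x001e93f4
[21+:2] lvl=3 & 0x3 = 0x3; word=0x007e93f4
[23+:3] type=3 & 0x7 = 0x3; word=0x01fe93f4
[26+:6] id=25 & 0x3f = 0x19; word=0x65fe93f4
word = 0x65fe93f4 → little-endian bytes:
  [0]=0xf4  [1]=0x93  [2]=0xfe  [3]=0x65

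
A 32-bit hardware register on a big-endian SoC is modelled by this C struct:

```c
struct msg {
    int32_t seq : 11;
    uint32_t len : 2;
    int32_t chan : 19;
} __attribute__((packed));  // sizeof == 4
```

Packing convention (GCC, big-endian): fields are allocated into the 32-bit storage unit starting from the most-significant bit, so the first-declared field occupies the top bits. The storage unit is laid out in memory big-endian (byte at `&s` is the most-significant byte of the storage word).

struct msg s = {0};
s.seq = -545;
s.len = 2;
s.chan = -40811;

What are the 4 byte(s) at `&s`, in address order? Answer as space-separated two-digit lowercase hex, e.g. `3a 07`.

bb f7 60 95

seq:11 = -545 → 0x5df << 21 → word 0xbbe00000
len:2 = 2 → 0x2 << 19 → word 0xbbf00000
chan:19 = -40811 → 0x76095 << 0 → word 0xbbf76095
word = 0xbbf76095 → big-endian bytes:
  [0]=0xbb  [1]=0xf7  [2]=0x60  [3]=0x95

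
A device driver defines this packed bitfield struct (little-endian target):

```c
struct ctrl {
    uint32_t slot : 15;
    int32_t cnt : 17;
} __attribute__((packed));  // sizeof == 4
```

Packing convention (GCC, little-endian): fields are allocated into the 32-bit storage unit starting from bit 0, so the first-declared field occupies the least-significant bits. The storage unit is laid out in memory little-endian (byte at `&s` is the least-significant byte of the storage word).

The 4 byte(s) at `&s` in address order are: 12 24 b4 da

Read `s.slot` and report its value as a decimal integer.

9234

[0]=0x12 [1]=0x24 [2]=0xb4 [3]=0xda (little-endian) → word 0xdab42412
slot [0+:15] = (word>>0) & 0x7fff = 9234  ←
cnt [15+:17] = (word>>15) & 0x1ffff = 111976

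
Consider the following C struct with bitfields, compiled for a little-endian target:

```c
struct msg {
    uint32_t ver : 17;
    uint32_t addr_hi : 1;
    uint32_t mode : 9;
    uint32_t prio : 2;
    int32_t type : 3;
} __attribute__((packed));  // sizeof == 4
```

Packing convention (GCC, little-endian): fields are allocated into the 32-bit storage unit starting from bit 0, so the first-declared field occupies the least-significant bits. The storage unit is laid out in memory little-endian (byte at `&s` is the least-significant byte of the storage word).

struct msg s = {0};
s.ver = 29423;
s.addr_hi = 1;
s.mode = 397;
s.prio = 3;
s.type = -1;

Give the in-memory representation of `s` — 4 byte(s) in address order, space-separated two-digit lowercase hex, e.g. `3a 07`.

ef 72 36 fe

ver (17b) val=29423 bits=0x72ef at bit 0: 0x000072ef
addr_hi (1b) val=1 bits=0x1 at bit 17: 0x000272ef
mode (9b) val=397 bits=0x18d at bit 18: 0x063672ef
prio (2b) val=3 bits=0x3 at bit 27: 0x1e3672ef
type (3b) val=-1 bits=0x7 at bit 29: 0xfe3672ef
word = 0xfe3672ef → little-endian bytes:
  [0]=0xef  [1]=0x72  [2]=0x36  [3]=0xfe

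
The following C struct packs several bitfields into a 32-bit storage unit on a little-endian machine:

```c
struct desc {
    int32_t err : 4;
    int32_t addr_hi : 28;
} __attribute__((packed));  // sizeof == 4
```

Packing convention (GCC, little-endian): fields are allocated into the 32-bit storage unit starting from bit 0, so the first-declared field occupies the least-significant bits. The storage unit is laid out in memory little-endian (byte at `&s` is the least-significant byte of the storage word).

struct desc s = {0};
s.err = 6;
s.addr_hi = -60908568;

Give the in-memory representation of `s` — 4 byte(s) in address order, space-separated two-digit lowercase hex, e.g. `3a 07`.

86 be e9 c5

err:4 = 6 → 0x6 << 0 → word 0x00000006
addr_hi:28 = -60908568 → 0xc5e9be8 << 4 → word 0xc5e9be86
word = 0xc5e9be86 → little-endian bytes:
  [0]=0x86  [1]=0xbe  [2]=0xe9  [3]=0xc5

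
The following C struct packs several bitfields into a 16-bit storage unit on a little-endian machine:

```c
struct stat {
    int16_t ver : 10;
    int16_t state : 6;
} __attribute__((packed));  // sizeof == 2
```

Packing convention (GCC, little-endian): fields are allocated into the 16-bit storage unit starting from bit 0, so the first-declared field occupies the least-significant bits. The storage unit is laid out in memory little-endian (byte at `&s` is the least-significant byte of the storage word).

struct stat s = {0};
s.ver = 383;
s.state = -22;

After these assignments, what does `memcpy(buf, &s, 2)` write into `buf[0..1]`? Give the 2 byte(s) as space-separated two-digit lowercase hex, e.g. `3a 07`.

7f a9

[0+:10] ver=383 & 0x3ff = 0x17f; word=0x017f
[10+:6] state=-22 & 0x3f = 0x2a; word=0xa97f
word = 0xa97f → little-endian bytes:
  [0]=0x7f  [1]=0xa9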